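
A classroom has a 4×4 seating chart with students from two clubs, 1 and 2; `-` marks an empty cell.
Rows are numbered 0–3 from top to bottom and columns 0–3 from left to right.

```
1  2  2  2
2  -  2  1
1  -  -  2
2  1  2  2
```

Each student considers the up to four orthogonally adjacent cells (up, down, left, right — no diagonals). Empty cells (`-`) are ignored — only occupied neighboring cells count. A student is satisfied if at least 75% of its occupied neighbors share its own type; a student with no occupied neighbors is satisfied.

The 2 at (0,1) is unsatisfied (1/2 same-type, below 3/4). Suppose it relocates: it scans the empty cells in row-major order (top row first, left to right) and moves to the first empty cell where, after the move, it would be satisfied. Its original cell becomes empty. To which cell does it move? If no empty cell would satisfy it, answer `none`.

(1,1)

Vacating (0,1). Empty cells in order:
  (1,1): 2/2 same-type → satisfied — stop here.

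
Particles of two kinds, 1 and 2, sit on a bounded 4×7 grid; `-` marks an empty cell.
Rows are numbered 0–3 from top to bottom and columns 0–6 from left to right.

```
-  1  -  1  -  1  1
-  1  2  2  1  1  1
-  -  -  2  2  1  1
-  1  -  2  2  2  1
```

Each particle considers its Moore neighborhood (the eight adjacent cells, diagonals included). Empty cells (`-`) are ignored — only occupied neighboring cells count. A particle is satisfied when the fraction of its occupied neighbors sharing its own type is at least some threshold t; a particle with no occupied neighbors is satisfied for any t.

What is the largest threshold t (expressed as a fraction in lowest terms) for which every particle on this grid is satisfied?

Row 0: (0,1)1 1/2 · (0,3)1 1/3 · (0,5)1 4/4 · (0,6)1 3/3
Row 1: (1,1)1 1/2 · (1,2)2 2/5 · (1,3)2 3/5 · (1,4)1 4/7 · (1,5)1 6/7 · (1,6)1 5/5
Row 2: (2,3)2 5/6 · (2,4)2 5/8 · (2,5)1 5/8 · (2,6)1 4/5
Row 3: (3,1)1 — no occupied neighbors · (3,3)2 3/3 · (3,4)2 4/5 · (3,5)2 2/5 · (3,6)1 2/3
The smallest same-type fraction is 1/3 at (0,3), which reduces to 1/3. Any threshold above that leaves this particle unsatisfied.

1/3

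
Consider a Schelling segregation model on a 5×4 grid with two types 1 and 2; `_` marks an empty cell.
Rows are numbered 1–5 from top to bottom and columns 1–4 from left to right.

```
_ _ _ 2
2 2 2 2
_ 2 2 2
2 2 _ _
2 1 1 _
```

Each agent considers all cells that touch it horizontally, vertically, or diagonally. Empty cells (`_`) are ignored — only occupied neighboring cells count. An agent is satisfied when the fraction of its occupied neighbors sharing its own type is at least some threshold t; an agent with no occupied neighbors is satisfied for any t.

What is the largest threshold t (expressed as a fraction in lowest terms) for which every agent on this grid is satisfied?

Row 1: (1,4)2 2/2
Row 2: (2,1)2 2/2 · (2,2)2 4/4 · (2,3)2 6/6 · (2,4)2 4/4
Row 3: (3,2)2 6/6 · (3,3)2 6/6 · (3,4)2 3/3
Row 4: (4,1)2 3/4 · (4,2)2 4/6
Row 5: (5,1)2 2/3 · (5,2)1 1/4 · (5,3)1 1/2
The smallest same-type fraction is 1/4 at (5,2), which reduces to 1/4. Any threshold above that leaves this agent unsatisfied.

1/4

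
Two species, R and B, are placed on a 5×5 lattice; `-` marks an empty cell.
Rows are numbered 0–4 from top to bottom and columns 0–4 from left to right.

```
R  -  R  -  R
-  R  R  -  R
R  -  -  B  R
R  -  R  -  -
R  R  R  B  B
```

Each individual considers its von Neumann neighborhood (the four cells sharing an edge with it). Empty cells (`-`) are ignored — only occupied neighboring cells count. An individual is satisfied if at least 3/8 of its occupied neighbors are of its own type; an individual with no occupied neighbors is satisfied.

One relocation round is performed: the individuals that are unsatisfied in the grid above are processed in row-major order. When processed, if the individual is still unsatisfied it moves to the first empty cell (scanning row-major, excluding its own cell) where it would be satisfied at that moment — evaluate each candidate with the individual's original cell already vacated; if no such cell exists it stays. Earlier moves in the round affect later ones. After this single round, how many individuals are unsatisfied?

0

Initially unsatisfied (in order): (2,3).
  (2,3) → (3,3).
Resulting grid:
R - R - R
- R R - R
R - - - R
R - R B -
R R R B B
All satisfied now.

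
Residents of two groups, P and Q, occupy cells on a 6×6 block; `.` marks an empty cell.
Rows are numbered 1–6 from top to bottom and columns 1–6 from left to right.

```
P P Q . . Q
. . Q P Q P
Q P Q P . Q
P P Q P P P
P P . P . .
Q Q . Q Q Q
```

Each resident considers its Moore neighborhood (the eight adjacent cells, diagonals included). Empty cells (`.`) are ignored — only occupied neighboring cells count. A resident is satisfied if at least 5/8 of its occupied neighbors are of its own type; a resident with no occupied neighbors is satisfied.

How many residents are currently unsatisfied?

Row 1: (1,1)P 1/1 satisfied · (1,2)P 1/3 not · (1,3)Q 1/3 not · (1,6)Q 1/2 not
Row 2: (2,3)Q 2/6 not · (2,4)P 1/5 not · (2,5)Q 2/5 not · (2,6)P 0/3 not
Row 3: (3,1)Q 0/3 not · (3,2)P 2/6 not · (3,3)Q 2/7 not · (3,4)P 3/7 not · (3,6)Q 1/4 not
Row 4: (4,1)P 4/5 satisfied · (4,2)P 4/7 not · (4,3)Q 1/7 not · (4,4)P 3/5 not · (4,5)P 4/5 satisfied · (4,6)P 1/2 not
Row 5: (5,1)P 3/5 not · (5,2)P 3/6 not · (5,4)P 2/5 not
Row 6: (6,1)Q 1/3 not · (6,2)Q 1/3 not · (6,4)Q 1/2 not · (6,5)Q 2/3 satisfied · (6,6)Q 1/1 satisfied
Unsatisfied: (1,2), (1,3), (1,6), (2,3), (2,4), (2,5), (2,6), (3,1), (3,2), (3,3), (3,4), (3,6), (4,2), (4,3), (4,4), (4,6), (5,1), (5,2), (5,4), (6,1), (6,2), (6,4) — 22 in total.

22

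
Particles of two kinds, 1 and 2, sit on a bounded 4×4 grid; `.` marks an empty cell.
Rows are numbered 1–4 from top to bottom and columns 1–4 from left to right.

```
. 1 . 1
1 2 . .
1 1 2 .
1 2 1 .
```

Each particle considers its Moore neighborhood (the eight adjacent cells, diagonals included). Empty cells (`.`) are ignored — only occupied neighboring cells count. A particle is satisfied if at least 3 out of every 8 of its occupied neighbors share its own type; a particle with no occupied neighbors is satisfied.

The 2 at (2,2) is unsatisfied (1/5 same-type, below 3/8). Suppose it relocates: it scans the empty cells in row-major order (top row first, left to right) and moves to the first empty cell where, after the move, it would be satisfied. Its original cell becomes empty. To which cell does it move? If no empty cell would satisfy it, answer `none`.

Vacating (2,2). Empty cells in order:
  (1,1): 0/2 same-type → still unsatisfied.
  (1,3): 0/2 same-type → still unsatisfied.
  (2,3): 1/4 same-type → still unsatisfied.
  (2,4): 1/2 same-type → satisfied — stop here.

(2,4)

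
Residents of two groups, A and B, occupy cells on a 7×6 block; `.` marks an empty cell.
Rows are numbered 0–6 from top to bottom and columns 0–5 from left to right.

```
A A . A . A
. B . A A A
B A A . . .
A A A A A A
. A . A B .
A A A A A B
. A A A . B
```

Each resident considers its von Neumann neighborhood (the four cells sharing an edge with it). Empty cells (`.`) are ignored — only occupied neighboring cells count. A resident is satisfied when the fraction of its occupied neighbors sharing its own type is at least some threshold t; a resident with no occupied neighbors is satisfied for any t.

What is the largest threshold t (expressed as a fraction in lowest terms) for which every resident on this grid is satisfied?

Row 0: (0,0)A 1/1 · (0,1)A 1/2 · (0,3)A 1/1 · (0,5)A 1/1
Row 1: (1,1)B 0/2 · (1,3)A 2/2 · (1,4)A 2/2 · (1,5)A 2/2
Row 2: (2,0)B 0/2 · (2,1)A 2/4 · (2,2)A 2/2
Row 3: (3,0)A 1/2 · (3,1)A 4/4 · (3,2)A 3/3 · (3,3)A 3/3 · (3,4)A 2/3 · (3,5)A 1/1
Row 4: (4,1)A 2/2 · (4,3)A 2/3 · (4,4)B 0/3
Row 5: (5,0)A 1/1 · (5,1)A 4/4 · (5,2)A 3/3 · (5,3)A 4/4 · (5,4)A 1/3 · (5,5)B 1/2
Row 6: (6,1)A 2/2 · (6,2)A 3/3 · (6,3)A 2/2 · (6,5)B 1/1
The smallest same-type fraction is 0/2 at (1,1), which reduces to 0/1. Any threshold above that leaves this resident unsatisfied.

0/1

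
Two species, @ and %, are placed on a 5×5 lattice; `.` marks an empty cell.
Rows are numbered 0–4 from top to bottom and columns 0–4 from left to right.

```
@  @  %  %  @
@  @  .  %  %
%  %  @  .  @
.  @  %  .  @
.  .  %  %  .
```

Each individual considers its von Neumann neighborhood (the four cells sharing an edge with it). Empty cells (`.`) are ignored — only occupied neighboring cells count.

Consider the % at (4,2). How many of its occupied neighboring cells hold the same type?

Occupied neighbors of (4,2): (3,2)=%, (4,3)=%.
Same type (%): 2 of 2.

2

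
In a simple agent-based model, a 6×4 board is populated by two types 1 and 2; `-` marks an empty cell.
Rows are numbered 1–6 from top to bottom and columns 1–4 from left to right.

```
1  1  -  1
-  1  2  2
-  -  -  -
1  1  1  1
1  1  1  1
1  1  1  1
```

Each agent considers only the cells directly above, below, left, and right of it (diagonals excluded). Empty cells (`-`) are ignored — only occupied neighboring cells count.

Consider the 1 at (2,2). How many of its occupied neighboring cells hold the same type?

Occupied neighbors of (2,2): (1,2)=1, (2,3)=2.
Same type (1): 1 of 2.

1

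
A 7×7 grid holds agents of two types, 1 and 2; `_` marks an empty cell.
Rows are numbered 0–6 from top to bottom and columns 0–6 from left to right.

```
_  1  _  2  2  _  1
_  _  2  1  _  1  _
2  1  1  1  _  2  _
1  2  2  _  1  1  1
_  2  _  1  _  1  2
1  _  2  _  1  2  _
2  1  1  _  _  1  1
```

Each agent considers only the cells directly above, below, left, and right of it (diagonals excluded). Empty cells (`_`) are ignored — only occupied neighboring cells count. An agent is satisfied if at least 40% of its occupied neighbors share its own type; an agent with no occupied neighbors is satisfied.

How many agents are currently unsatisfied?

14

(0,1)1 0/0 ok
(0,3)2 1/2 ok
(0,4)2 1/1 ok
(0,6)1 0/0 ok
(1,2)2 0/2 unhappy
(1,3)1 1/3 unhappy
(1,5)1 0/1 unhappy
(2,0)2 0/2 unhappy
(2,1)1 1/3 unhappy
(2,2)1 2/4 ok
(2,3)1 2/2 ok
(2,5)2 0/2 unhappy
(3,0)1 0/2 unhappy
(3,1)2 2/4 ok
(3,2)2 1/2 ok
(3,4)1 1/1 ok
(3,5)1 3/4 ok
(3,6)1 1/2 ok
(4,1)2 1/1 ok
(4,3)1 0/0 ok
(4,5)1 1/3 unhappy
(4,6)2 0/2 unhappy
(5,0)1 0/1 unhappy
(5,2)2 0/1 unhappy
(5,4)1 0/1 unhappy
(5,5)2 0/3 unhappy
(6,0)2 0/2 unhappy
(6,1)1 1/2 ok
(6,2)1 1/2 ok
(6,5)1 1/2 ok
(6,6)1 1/1 ok
Unsatisfied: (1,2), (1,3), (1,5), (2,0), (2,1), (2,5), (3,0), (4,5), (4,6), (5,0), (5,2), (5,4), (5,5), (6,0) — 14 in total.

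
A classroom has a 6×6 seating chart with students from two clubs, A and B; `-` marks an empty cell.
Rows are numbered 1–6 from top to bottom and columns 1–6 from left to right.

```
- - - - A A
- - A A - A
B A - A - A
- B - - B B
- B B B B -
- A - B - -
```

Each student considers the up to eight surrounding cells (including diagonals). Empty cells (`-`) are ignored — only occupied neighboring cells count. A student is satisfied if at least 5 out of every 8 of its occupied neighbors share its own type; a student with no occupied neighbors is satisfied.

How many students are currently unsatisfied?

(1,5)A 3/3 ok
(1,6)A 2/2 ok
(2,3)A 3/3 ok
(2,4)A 3/3 ok
(2,6)A 3/3 ok
(3,1)B 1/2 unhappy
(3,2)A 1/3 unhappy
(3,4)A 2/3 ok
(3,6)A 1/3 unhappy
(4,2)B 3/4 ok
(4,5)B 3/5 unhappy
(4,6)B 2/3 ok
(5,2)B 2/3 ok
(5,3)B 4/5 ok
(5,4)B 4/4 ok
(5,5)B 4/4 ok
(6,2)A 0/2 unhappy
(6,4)B 3/3 ok
Unsatisfied: (3,1), (3,2), (3,6), (4,5), (6,2) — 5 in total.

5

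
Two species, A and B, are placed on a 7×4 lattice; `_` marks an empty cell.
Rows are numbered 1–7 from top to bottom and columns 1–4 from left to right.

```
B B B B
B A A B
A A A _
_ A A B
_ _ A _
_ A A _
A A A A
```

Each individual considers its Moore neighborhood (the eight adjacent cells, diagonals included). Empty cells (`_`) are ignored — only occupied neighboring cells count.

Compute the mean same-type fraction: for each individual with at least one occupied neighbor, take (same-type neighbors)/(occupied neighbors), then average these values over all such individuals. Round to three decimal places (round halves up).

(1,1)B 2/3
(1,2)B 3/5
(1,3)B 3/5
(1,4)B 2/3
(2,1)B 2/5
(2,2)A 4/8
(2,3)A 3/7
(2,4)B 2/4
(3,1)A 3/4
(3,2)A 6/7
(3,3)A 5/7
(4,2)A 5/5
(4,3)A 4/5
(4,4)B 0/3
(5,3)A 4/5
(6,2)A 5/5
(6,3)A 5/5
(7,1)A 2/2
(7,2)A 4/4
(7,3)A 4/4
(7,4)A 2/2
Sum over 21 individuals: 2/3 + 3/5 + 3/5 + 2/3 + 2/5 + 4/8 + 3/7 + 2/4 + 3/4 + 6/7 + 5/7 + 5/5 + 4/5 + 0/3 + 4/5 + 5/5 + 5/5 + 2/2 + 4/4 + 4/4 + 2/2 = 917/60; mean = 917/60 ÷ 21 = 131/180 = 0.727777… → 0.728.

0.728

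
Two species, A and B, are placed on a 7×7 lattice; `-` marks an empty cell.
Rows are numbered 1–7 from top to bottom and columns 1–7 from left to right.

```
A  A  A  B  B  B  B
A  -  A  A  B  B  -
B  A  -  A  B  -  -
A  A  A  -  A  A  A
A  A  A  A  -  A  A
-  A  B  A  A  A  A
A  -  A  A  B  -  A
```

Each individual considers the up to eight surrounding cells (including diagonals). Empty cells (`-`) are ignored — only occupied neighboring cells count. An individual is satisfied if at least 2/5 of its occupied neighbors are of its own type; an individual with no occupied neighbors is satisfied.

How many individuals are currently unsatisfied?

Row 1: (1,1)A 2/2 satisfied · (1,2)A 4/4 satisfied · (1,3)A 3/4 satisfied · (1,4)B 2/5 satisfied · (1,5)B 4/5 satisfied · (1,6)B 4/4 satisfied · (1,7)B 2/2 satisfied
Row 2: (2,1)A 3/4 satisfied · (2,3)A 5/6 satisfied · (2,4)A 3/7 satisfied · (2,5)B 5/7 satisfied · (2,6)B 5/5 satisfied
Row 3: (3,1)B 0/4 not · (3,2)A 5/6 satisfied · (3,4)A 4/6 satisfied · (3,5)B 2/6 not
Row 4: (4,1)A 4/5 satisfied · (4,2)A 6/7 satisfied · (4,3)A 6/6 satisfied · (4,5)A 4/5 satisfied · (4,6)A 4/5 satisfied · (4,7)A 3/3 satisfied
Row 5: (5,1)A 4/4 satisfied · (5,2)A 6/7 satisfied · (5,3)A 6/7 satisfied · (5,4)A 5/6 satisfied · (5,6)A 7/7 satisfied · (5,7)A 5/5 satisfied
Row 6: (6,2)A 5/6 satisfied · (6,3)B 0/7 not · (6,4)A 5/7 satisfied · (6,5)A 5/6 satisfied · (6,6)A 5/6 satisfied · (6,7)A 4/4 satisfied
Row 7: (7,1)A 1/1 satisfied · (7,3)A 3/4 satisfied · (7,4)A 3/5 satisfied · (7,5)B 0/4 not · (7,7)A 2/2 satisfied
Unsatisfied: (3,1), (3,5), (6,3), (7,5) — 4 in total.

4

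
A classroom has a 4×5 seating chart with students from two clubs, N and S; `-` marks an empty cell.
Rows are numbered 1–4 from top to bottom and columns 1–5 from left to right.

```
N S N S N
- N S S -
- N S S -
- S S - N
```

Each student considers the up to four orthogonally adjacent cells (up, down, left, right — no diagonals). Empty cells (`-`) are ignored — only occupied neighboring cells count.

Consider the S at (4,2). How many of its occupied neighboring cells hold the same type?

1

Occupied neighbors of (4,2): (3,2)=N, (4,3)=S.
Same type (S): 1 of 2.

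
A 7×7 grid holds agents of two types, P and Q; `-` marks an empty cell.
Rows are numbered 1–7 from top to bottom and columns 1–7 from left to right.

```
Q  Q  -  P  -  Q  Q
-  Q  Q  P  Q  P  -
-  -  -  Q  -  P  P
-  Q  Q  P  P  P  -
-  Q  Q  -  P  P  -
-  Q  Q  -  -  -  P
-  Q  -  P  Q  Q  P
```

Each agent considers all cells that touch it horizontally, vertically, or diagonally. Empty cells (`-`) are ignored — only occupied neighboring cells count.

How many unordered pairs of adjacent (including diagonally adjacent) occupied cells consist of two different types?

Scan each occupied cell's neighbors to the right and below (and the two forward diagonals) so each pair is counted once.
From row 1: 4 unlike of 11 pairs (running 4/11).
From row 2: 5 unlike of 10 pairs (running 9/21).
From row 3: 2 unlike of 7 pairs (running 11/28).
From row 4: 2 unlike of 14 pairs (running 13/42).
From row 5: 0 unlike of 7 pairs (running 13/49).
From row 6: 2 unlike of 6 pairs (running 15/55).
From row 7: 2 unlike of 3 pairs (running 17/58).
Total adjacent occupied pairs: 58; unlike-type pairs: 17.

17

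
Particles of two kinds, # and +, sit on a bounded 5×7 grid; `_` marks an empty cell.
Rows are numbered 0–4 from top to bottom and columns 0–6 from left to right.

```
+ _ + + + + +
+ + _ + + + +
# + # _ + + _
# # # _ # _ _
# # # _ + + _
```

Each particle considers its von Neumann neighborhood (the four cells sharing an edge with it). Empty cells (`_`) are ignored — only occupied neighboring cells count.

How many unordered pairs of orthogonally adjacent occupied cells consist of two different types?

6

Scan each occupied cell's neighbors to the right and below so each pair is counted once.
Row 0: +(0,0)–+(1,0)= +(0,2)–+(0,3)= +(0,3)–+(0,4)= +(0,3)–+(1,3)= +(0,4)–+(0,5)= +(0,4)–+(1,4)= +(0,5)–+(0,6)= +(0,5)–+(1,5)= +(0,6)–+(1,6)=  → 0/9 unlike.
Row 1: +(1,0)–+(1,1)= +(1,0)–#(2,0)≠ +(1,1)–+(2,1)= +(1,3)–+(1,4)= +(1,4)–+(1,5)= +(1,4)–+(2,4)= +(1,5)–+(1,6)= +(1,5)–+(2,5)=  → 1/8 unlike.
Row 2: #(2,0)–+(2,1)≠ #(2,0)–#(3,0)= +(2,1)–#(2,2)≠ +(2,1)–#(3,1)≠ #(2,2)–#(3,2)= +(2,4)–+(2,5)= +(2,4)–#(3,4)≠  → 4/7 unlike.
Row 3: #(3,0)–#(3,1)= #(3,0)–#(4,0)= #(3,1)–#(3,2)= #(3,1)–#(4,1)= #(3,2)–#(4,2)= #(3,4)–+(4,4)≠  → 1/6 unlike.
Row 4: #(4,0)–#(4,1)= #(4,1)–#(4,2)= +(4,4)–+(4,5)=  → 0/3 unlike.
Total adjacent occupied pairs: 33; unlike-type pairs: 6.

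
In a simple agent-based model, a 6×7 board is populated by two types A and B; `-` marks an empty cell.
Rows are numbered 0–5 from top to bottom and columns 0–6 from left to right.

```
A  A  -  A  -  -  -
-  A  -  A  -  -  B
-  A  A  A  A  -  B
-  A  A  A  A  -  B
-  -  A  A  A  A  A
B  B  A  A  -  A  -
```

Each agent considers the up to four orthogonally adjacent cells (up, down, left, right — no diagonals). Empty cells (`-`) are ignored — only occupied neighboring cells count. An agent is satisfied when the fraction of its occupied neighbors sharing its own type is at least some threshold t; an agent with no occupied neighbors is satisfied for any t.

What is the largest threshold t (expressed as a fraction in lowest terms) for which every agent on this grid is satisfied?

1/2

(0,0)A 1/1
(0,1)A 2/2
(0,3)A 1/1
(1,1)A 2/2
(1,3)A 2/2
(1,6)B 1/1
(2,1)A 3/3
(2,2)A 3/3
(2,3)A 4/4
(2,4)A 2/2
(2,6)B 2/2
(3,1)A 2/2
(3,2)A 4/4
(3,3)A 4/4
(3,4)A 3/3
(3,6)B 1/2
(4,2)A 3/3
(4,3)A 4/4
(4,4)A 3/3
(4,5)A 3/3
(4,6)A 1/2
(5,0)B 1/1
(5,1)B 1/2
(5,2)A 2/3
(5,3)A 2/2
(5,5)A 1/1
The smallest same-type fraction is 1/2 at (3,6), which reduces to 1/2. Any threshold above that leaves this agent unsatisfied.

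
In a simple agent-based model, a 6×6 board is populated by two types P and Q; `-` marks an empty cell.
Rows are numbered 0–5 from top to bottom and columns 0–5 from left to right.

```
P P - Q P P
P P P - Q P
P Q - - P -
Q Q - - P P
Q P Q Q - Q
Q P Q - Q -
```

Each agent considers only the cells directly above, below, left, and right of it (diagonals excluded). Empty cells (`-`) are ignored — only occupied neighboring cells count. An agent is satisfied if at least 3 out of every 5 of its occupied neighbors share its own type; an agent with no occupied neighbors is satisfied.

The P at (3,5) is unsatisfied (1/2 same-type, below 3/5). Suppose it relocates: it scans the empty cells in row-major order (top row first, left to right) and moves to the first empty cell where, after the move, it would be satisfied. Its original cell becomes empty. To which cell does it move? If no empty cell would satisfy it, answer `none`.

Vacating (3,5). Empty cells in order:
  (0,2): 2/3 same-type → satisfied — stop here.

(0,2)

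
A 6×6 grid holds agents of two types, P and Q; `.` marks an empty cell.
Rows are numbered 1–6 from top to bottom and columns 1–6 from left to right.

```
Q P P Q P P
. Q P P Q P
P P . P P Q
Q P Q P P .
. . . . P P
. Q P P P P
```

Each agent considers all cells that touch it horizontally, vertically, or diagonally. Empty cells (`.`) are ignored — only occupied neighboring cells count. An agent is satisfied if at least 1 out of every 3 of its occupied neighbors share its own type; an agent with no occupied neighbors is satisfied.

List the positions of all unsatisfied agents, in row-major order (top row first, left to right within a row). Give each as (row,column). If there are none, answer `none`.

(1,1)Q 1/2 satisfied
(1,2)P 2/4 satisfied
(1,3)P 3/5 satisfied
(1,4)Q 1/5 not
(1,5)P 3/5 satisfied
(1,6)P 2/3 satisfied
(2,2)Q 1/6 not
(2,3)P 5/7 satisfied
(2,4)P 5/7 satisfied
(2,5)Q 2/8 not
(2,6)P 3/5 satisfied
(3,1)P 2/4 satisfied
(3,2)P 3/6 satisfied
(3,4)P 5/7 satisfied
(3,5)P 5/7 satisfied
(3,6)Q 1/4 not
(4,1)Q 0/3 not
(4,2)P 2/4 satisfied
(4,3)Q 0/4 not
(4,4)P 4/5 satisfied
(4,5)P 5/6 satisfied
(5,5)P 6/6 satisfied
(5,6)P 4/4 satisfied
(6,2)Q 0/1 not
(6,3)P 1/2 satisfied
(6,4)P 3/3 satisfied
(6,5)P 4/4 satisfied
(6,6)P 3/3 satisfied

(1,4), (2,2), (2,5), (3,6), (4,1), (4,3), (6,2)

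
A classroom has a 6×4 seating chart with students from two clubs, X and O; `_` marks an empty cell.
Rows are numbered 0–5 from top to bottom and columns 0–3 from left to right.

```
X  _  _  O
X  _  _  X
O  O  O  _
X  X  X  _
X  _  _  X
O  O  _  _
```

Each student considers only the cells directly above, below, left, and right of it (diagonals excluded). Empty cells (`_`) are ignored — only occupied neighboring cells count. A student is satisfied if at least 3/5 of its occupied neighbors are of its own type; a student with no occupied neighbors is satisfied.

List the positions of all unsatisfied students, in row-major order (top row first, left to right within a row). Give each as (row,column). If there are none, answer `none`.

Row 0: (0,0)X 1/1 satisfied · (0,3)O 0/1 not
Row 1: (1,0)X 1/2 not · (1,3)X 0/1 not
Row 2: (2,0)O 1/3 not · (2,1)O 2/3 satisfied · (2,2)O 1/2 not
Row 3: (3,0)X 2/3 satisfied · (3,1)X 2/3 satisfied · (3,2)X 1/2 not
Row 4: (4,0)X 1/2 not · (4,3)X 0/0 satisfied
Row 5: (5,0)O 1/2 not · (5,1)O 1/1 satisfied

(0,3), (1,0), (1,3), (2,0), (2,2), (3,2), (4,0), (5,0)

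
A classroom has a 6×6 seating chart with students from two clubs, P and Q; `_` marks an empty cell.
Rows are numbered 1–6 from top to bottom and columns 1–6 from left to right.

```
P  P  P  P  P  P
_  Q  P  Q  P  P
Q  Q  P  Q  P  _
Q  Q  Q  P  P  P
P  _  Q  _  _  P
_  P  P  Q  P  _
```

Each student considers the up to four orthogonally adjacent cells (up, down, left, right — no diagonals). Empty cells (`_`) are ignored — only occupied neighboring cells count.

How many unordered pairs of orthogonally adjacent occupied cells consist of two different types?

Scan each occupied cell's neighbors to the right and below so each pair is counted once.
Row 1: P(1,1)–P(1,2)= P(1,2)–P(1,3)= P(1,2)–Q(2,2)≠ P(1,3)–P(1,4)= P(1,3)–P(2,3)= P(1,4)–P(1,5)= P(1,4)–Q(2,4)≠ P(1,5)–P(1,6)= P(1,5)–P(2,5)= P(1,6)–P(2,6)=  → 2/10 unlike.
Row 2: Q(2,2)–P(2,3)≠ Q(2,2)–Q(3,2)= P(2,3)–Q(2,4)≠ P(2,3)–P(3,3)= Q(2,4)–P(2,5)≠ Q(2,4)–Q(3,4)= P(2,5)–P(2,6)= P(2,5)–P(3,5)=  → 3/8 unlike.
Row 3: Q(3,1)–Q(3,2)= Q(3,1)–Q(4,1)= Q(3,2)–P(3,3)≠ Q(3,2)–Q(4,2)= P(3,3)–Q(3,4)≠ P(3,3)–Q(4,3)≠ Q(3,4)–P(3,5)≠ Q(3,4)–P(4,4)≠ P(3,5)–P(4,5)=  → 5/9 unlike.
Row 4: Q(4,1)–Q(4,2)= Q(4,1)–P(5,1)≠ Q(4,2)–Q(4,3)= Q(4,3)–P(4,4)≠ Q(4,3)–Q(5,3)= P(4,4)–P(4,5)= P(4,5)–P(4,6)= P(4,6)–P(5,6)=  → 2/8 unlike.
Row 5: Q(5,3)–P(6,3)≠  → 1/1 unlike.
Row 6: P(6,2)–P(6,3)= P(6,3)–Q(6,4)≠ Q(6,4)–P(6,5)≠  → 2/3 unlike.
Total adjacent occupied pairs: 39; unlike-type pairs: 15.

15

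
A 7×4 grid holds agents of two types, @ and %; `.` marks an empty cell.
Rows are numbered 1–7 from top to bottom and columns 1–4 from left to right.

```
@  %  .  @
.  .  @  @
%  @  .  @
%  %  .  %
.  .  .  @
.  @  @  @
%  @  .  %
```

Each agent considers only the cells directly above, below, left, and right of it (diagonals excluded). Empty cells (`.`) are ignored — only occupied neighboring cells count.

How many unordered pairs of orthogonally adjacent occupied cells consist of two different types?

Scan each occupied cell's neighbors to the right and below so each pair is counted once.
Row 1: @(1,1)–%(1,2)≠ @(1,4)–@(2,4)=  → 1/2 unlike.
Row 2: @(2,3)–@(2,4)= @(2,4)–@(3,4)=  → 0/2 unlike.
Row 3: %(3,1)–@(3,2)≠ %(3,1)–%(4,1)= @(3,2)–%(4,2)≠ @(3,4)–%(4,4)≠  → 3/4 unlike.
Row 4: %(4,1)–%(4,2)= %(4,4)–@(5,4)≠  → 1/2 unlike.
Row 5: @(5,4)–@(6,4)=  → 0/1 unlike.
Row 6: @(6,2)–@(6,3)= @(6,2)–@(7,2)= @(6,3)–@(6,4)= @(6,4)–%(7,4)≠  → 1/4 unlike.
Row 7: %(7,1)–@(7,2)≠  → 1/1 unlike.
Total adjacent occupied pairs: 16; unlike-type pairs: 7.

7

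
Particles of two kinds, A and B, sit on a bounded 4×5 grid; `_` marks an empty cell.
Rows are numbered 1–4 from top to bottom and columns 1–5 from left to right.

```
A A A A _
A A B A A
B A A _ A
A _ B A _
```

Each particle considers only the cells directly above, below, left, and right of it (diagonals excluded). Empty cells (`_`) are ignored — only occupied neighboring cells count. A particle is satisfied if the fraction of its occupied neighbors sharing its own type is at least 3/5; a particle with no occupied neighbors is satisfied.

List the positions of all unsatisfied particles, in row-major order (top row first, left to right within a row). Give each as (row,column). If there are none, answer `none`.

Row 1: (1,1)A 2/2 satisfied · (1,2)A 3/3 satisfied · (1,3)A 2/3 satisfied · (1,4)A 2/2 satisfied
Row 2: (2,1)A 2/3 satisfied · (2,2)A 3/4 satisfied · (2,3)B 0/4 not · (2,4)A 2/3 satisfied · (2,5)A 2/2 satisfied
Row 3: (3,1)B 0/3 not · (3,2)A 2/3 satisfied · (3,3)A 1/3 not · (3,5)A 1/1 satisfied
Row 4: (4,1)A 0/1 not · (4,3)B 0/2 not · (4,4)A 0/1 not

(2,3), (3,1), (3,3), (4,1), (4,3), (4,4)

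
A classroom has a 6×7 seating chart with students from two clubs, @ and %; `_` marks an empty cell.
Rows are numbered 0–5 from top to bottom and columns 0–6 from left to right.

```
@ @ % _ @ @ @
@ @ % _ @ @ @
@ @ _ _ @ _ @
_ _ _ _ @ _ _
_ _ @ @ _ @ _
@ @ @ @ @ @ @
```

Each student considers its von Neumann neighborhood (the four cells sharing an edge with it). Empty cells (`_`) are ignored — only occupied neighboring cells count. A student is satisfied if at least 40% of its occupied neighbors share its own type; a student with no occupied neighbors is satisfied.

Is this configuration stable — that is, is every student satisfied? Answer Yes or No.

Yes

(0,0)@ 2/2 satisfied
(0,1)@ 2/3 satisfied
(0,2)% 1/2 satisfied
(0,4)@ 2/2 satisfied
(0,5)@ 3/3 satisfied
(0,6)@ 2/2 satisfied
(1,0)@ 3/3 satisfied
(1,1)@ 3/4 satisfied
(1,2)% 1/2 satisfied
(1,4)@ 3/3 satisfied
(1,5)@ 3/3 satisfied
(1,6)@ 3/3 satisfied
(2,0)@ 2/2 satisfied
(2,1)@ 2/2 satisfied
(2,4)@ 2/2 satisfied
(2,6)@ 1/1 satisfied
(3,4)@ 1/1 satisfied
(4,2)@ 2/2 satisfied
(4,3)@ 2/2 satisfied
(4,5)@ 1/1 satisfied
(5,0)@ 1/1 satisfied
(5,1)@ 2/2 satisfied
(5,2)@ 3/3 satisfied
(5,3)@ 3/3 satisfied
(5,4)@ 2/2 satisfied
(5,5)@ 3/3 satisfied
(5,6)@ 1/1 satisfied
All meet the threshold, so the configuration is stable.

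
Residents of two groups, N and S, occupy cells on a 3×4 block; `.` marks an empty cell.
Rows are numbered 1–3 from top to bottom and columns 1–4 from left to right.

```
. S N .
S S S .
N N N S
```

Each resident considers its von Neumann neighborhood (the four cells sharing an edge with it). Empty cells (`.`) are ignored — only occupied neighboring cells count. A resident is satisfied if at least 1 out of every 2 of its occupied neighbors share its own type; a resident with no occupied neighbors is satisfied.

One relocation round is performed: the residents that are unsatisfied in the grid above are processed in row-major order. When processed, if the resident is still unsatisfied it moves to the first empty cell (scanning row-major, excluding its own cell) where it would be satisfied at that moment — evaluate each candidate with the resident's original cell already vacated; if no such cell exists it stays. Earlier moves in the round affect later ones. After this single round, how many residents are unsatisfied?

Initially unsatisfied (in order): (1,3), (2,3), (3,3), (3,4).
  (1,3) → (1,4).
  (2,3): now satisfied by earlier moves; stays.
  (3,3): no empty cell satisfies it; stays.
  (3,4) → (1,1).
Resulting grid:
S S . N
S S S .
N N N .
All satisfied now.

0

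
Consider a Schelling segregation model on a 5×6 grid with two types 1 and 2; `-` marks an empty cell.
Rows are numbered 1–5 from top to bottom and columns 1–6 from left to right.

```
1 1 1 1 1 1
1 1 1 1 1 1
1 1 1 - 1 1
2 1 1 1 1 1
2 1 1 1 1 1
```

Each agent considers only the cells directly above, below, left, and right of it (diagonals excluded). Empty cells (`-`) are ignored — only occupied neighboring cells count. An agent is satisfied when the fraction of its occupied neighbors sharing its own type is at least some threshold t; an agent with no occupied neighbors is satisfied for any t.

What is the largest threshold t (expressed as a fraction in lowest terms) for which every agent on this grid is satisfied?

(1,1)1 2/2
(1,2)1 3/3
(1,3)1 3/3
(1,4)1 3/3
(1,5)1 3/3
(1,6)1 2/2
(2,1)1 3/3
(2,2)1 4/4
(2,3)1 4/4
(2,4)1 3/3
(2,5)1 4/4
(2,6)1 3/3
(3,1)1 2/3
(3,2)1 4/4
(3,3)1 3/3
(3,5)1 3/3
(3,6)1 3/3
(4,1)2 1/3
(4,2)1 3/4
(4,3)1 4/4
(4,4)1 3/3
(4,5)1 4/4
(4,6)1 3/3
(5,1)2 1/2
(5,2)1 2/3
(5,3)1 3/3
(5,4)1 3/3
(5,5)1 3/3
(5,6)1 2/2
The smallest same-type fraction is 1/3 at (4,1), which reduces to 1/3. Any threshold above that leaves this agent unsatisfied.

1/3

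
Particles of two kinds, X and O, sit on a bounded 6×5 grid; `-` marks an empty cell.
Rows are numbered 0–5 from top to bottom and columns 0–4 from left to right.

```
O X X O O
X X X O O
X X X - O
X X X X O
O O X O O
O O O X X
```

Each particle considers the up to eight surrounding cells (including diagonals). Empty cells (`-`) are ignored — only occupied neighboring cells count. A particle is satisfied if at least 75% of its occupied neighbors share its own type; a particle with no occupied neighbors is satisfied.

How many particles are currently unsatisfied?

Row 0: (0,0)O 0/3 unhappy · (0,1)X 4/5 ok · (0,2)X 3/5 unhappy · (0,3)O 3/5 unhappy · (0,4)O 3/3 ok
Row 1: (1,0)X 4/5 ok · (1,1)X 7/8 ok · (1,2)X 5/7 unhappy · (1,3)O 4/7 unhappy · (1,4)O 4/4 ok
Row 2: (2,0)X 5/5 ok · (2,1)X 8/8 ok · (2,2)X 6/7 ok · (2,4)O 3/4 ok
Row 3: (3,0)X 3/5 unhappy · (3,1)X 6/8 ok · (3,2)X 5/7 unhappy · (3,3)X 3/7 unhappy · (3,4)O 3/4 ok
Row 4: (4,0)O 3/5 unhappy · (4,1)O 4/8 unhappy · (4,2)X 4/8 unhappy · (4,3)O 3/8 unhappy · (4,4)O 2/5 unhappy
Row 5: (5,0)O 3/3 ok · (5,1)O 4/5 ok · (5,2)O 3/5 unhappy · (5,3)X 2/5 unhappy · (5,4)X 1/3 unhappy
Unsatisfied: (0,0), (0,2), (0,3), (1,2), (1,3), (3,0), (3,2), (3,3), (4,0), (4,1), (4,2), (4,3), (4,4), (5,2), (5,3), (5,4) — 16 in total.

16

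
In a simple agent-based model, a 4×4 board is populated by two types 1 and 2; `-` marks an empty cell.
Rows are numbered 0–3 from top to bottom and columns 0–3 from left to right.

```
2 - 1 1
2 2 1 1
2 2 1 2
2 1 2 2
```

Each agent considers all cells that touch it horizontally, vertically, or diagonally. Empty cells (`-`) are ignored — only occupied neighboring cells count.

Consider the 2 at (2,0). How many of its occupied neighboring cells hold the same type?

4

Occupied neighbors of (2,0): (1,0)=2, (1,1)=2, (2,1)=2, (3,0)=2, (3,1)=1.
Same type (2): 4 of 5.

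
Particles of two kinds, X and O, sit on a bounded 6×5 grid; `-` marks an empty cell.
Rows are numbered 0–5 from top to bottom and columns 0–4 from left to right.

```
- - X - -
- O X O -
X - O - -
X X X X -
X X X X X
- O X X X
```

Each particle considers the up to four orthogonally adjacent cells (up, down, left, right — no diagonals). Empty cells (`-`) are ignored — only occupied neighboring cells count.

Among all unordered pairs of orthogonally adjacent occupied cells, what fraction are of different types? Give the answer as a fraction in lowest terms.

1/4

Scan each occupied cell's neighbors to the right and below so each pair is counted once.
Row 0: X(0,2)–X(1,2)=  → 0/1 unlike.
Row 1: O(1,1)–X(1,2)≠ X(1,2)–O(1,3)≠ X(1,2)–O(2,2)≠  → 3/3 unlike.
Row 2: X(2,0)–X(3,0)= O(2,2)–X(3,2)≠  → 1/2 unlike.
Row 3: X(3,0)–X(3,1)= X(3,0)–X(4,0)= X(3,1)–X(3,2)= X(3,1)–X(4,1)= X(3,2)–X(3,3)= X(3,2)–X(4,2)= X(3,3)–X(4,3)=  → 0/7 unlike.
Row 4: X(4,0)–X(4,1)= X(4,1)–X(4,2)= X(4,1)–O(5,1)≠ X(4,2)–X(4,3)= X(4,2)–X(5,2)= X(4,3)–X(4,4)= X(4,3)–X(5,3)= X(4,4)–X(5,4)=  → 1/8 unlike.
Row 5: O(5,1)–X(5,2)≠ X(5,2)–X(5,3)= X(5,3)–X(5,4)=  → 1/3 unlike.
Total adjacent occupied pairs: 24; unlike-type pairs: 6.
6/24 reduces to 1/4.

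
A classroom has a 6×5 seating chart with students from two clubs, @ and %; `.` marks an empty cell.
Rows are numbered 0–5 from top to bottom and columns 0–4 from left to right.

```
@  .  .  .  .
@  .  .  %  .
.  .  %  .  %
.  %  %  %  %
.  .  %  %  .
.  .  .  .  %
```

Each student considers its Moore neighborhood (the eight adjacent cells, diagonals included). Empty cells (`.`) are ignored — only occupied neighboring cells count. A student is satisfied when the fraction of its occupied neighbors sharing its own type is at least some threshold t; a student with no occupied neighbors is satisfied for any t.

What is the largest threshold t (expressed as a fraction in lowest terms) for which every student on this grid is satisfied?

1/1

(0,0)@ 1/1
(1,0)@ 1/1
(1,3)% 2/2
(2,2)% 4/4
(2,4)% 3/3
(3,1)% 3/3
(3,2)% 5/5
(3,3)% 6/6
(3,4)% 3/3
(4,2)% 4/4
(4,3)% 5/5
(5,4)% 1/1
The smallest same-type fraction is 1/1 at (0,0), which reduces to 1/1. Any threshold above that leaves this student unsatisfied.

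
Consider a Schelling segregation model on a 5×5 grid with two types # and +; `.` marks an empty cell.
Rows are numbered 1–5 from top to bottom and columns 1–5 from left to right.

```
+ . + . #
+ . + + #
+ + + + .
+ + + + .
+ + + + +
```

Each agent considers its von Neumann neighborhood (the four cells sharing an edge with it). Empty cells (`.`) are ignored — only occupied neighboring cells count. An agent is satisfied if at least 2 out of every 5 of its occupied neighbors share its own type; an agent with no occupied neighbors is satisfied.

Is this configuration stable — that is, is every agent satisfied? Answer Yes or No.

Yes

(1,1)+ 1/1 ok
(1,3)+ 1/1 ok
(1,5)# 1/1 ok
(2,1)+ 2/2 ok
(2,3)+ 3/3 ok
(2,4)+ 2/3 ok
(2,5)# 1/2 ok
(3,1)+ 3/3 ok
(3,2)+ 3/3 ok
(3,3)+ 4/4 ok
(3,4)+ 3/3 ok
(4,1)+ 3/3 ok
(4,2)+ 4/4 ok
(4,3)+ 4/4 ok
(4,4)+ 3/3 ok
(5,1)+ 2/2 ok
(5,2)+ 3/3 ok
(5,3)+ 3/3 ok
(5,4)+ 3/3 ok
(5,5)+ 1/1 ok
All meet the threshold, so the configuration is stable.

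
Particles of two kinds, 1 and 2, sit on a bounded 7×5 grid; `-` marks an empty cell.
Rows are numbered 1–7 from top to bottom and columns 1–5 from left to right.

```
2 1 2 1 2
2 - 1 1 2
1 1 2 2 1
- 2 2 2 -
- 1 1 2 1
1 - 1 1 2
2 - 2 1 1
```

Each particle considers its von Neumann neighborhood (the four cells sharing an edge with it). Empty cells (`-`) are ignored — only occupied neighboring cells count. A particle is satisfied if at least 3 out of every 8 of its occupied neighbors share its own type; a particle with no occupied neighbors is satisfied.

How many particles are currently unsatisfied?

14

Row 1: (1,1)2 1/2 ok · (1,2)1 0/2 unhappy · (1,3)2 0/3 unhappy · (1,4)1 1/3 unhappy · (1,5)2 1/2 ok
Row 2: (2,1)2 1/2 ok · (2,3)1 1/3 unhappy · (2,4)1 2/4 ok · (2,5)2 1/3 unhappy
Row 3: (3,1)1 1/2 ok · (3,2)1 1/3 unhappy · (3,3)2 2/4 ok · (3,4)2 2/4 ok · (3,5)1 0/2 unhappy
Row 4: (4,2)2 1/3 unhappy · (4,3)2 3/4 ok · (4,4)2 3/3 ok
Row 5: (5,2)1 1/2 ok · (5,3)1 2/4 ok · (5,4)2 1/4 unhappy · (5,5)1 0/2 unhappy
Row 6: (6,1)1 0/1 unhappy · (6,3)1 2/3 ok · (6,4)1 2/4 ok · (6,5)2 0/3 unhappy
Row 7: (7,1)2 0/1 unhappy · (7,3)2 0/2 unhappy · (7,4)1 2/3 ok · (7,5)1 1/2 ok
Unsatisfied: (1,2), (1,3), (1,4), (2,3), (2,5), (3,2), (3,5), (4,2), (5,4), (5,5), (6,1), (6,5), (7,1), (7,3) — 14 in total.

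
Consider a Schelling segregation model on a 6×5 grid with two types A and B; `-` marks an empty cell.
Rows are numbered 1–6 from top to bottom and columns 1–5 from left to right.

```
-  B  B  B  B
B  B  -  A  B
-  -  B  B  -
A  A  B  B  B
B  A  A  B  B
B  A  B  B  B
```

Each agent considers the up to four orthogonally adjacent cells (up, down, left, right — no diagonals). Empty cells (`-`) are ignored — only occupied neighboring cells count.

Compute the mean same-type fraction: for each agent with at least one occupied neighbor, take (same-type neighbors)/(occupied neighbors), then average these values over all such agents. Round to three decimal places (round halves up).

Row 1: (1,2)B 2/2 · (1,3)B 2/2 · (1,4)B 2/3 · (1,5)B 2/2
Row 2: (2,1)B 1/1 · (2,2)B 2/2 · (2,4)A 0/3 · (2,5)B 1/2
Row 3: (3,3)B 2/2 · (3,4)B 2/3
Row 4: (4,1)A 1/2 · (4,2)A 2/3 · (4,3)B 2/4 · (4,4)B 4/4 · (4,5)B 2/2
Row 5: (5,1)B 1/3 · (5,2)A 3/4 · (5,3)A 1/4 · (5,4)B 3/4 · (5,5)B 3/3
Row 6: (6,1)B 1/2 · (6,2)A 1/3 · (6,3)B 1/3 · (6,4)B 3/3 · (6,5)B 2/2
Sum over 25 agents: 2/2 + 2/2 + 2/3 + 2/2 + 1/1 + 2/2 + 0/3 + 1/2 + 2/2 + 2/3 + 1/2 + 2/3 + 2/4 + 4/4 + 2/2 + 1/3 + 3/4 + 1/4 + 3/4 + 3/3 + 1/2 + 1/3 + 1/3 + 3/3 + 2/2 = 71/4; mean = 71/4 ÷ 25 = 71/100 = 0.71 → 0.710.

0.710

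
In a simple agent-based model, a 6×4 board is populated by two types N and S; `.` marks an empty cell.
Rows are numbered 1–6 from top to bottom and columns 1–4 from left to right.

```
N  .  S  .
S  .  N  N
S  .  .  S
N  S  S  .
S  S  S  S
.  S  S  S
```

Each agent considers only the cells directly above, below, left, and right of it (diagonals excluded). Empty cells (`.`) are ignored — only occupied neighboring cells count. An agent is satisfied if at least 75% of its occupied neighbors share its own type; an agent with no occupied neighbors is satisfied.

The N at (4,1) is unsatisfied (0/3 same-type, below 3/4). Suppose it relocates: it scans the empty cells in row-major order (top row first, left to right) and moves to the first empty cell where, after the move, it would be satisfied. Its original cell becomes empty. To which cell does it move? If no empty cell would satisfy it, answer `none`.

none

Vacating (4,1). Empty cells in order:
  (1,2): 1/2 same-type → still unsatisfied.
  (1,4): 1/2 same-type → still unsatisfied.
  (2,2): 1/2 same-type → still unsatisfied.
  (3,2): 0/2 same-type → still unsatisfied.
  (3,3): 1/3 same-type → still unsatisfied.
  (4,4): 0/3 same-type → still unsatisfied.
  (6,1): 0/2 same-type → still unsatisfied.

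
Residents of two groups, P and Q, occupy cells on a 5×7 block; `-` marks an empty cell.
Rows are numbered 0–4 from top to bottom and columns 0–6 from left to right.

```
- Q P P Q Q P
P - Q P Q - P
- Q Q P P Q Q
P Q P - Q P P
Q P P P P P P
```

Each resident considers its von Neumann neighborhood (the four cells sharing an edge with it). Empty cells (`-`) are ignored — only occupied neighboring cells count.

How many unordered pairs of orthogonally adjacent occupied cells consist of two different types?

21

Scan each occupied cell's neighbors to the right and below so each pair is counted once.
Row 0: Q(0,1)–P(0,2)≠ P(0,2)–P(0,3)= P(0,2)–Q(1,2)≠ P(0,3)–Q(0,4)≠ P(0,3)–P(1,3)= Q(0,4)–Q(0,5)= Q(0,4)–Q(1,4)= Q(0,5)–P(0,6)≠ P(0,6)–P(1,6)=  → 4/9 unlike.
Row 1: Q(1,2)–P(1,3)≠ Q(1,2)–Q(2,2)= P(1,3)–Q(1,4)≠ P(1,3)–P(2,3)= Q(1,4)–P(2,4)≠ P(1,6)–Q(2,6)≠  → 4/6 unlike.
Row 2: Q(2,1)–Q(2,2)= Q(2,1)–Q(3,1)= Q(2,2)–P(2,3)≠ Q(2,2)–P(3,2)≠ P(2,3)–P(2,4)= P(2,4)–Q(2,5)≠ P(2,4)–Q(3,4)≠ Q(2,5)–Q(2,6)= Q(2,5)–P(3,5)≠ Q(2,6)–P(3,6)≠  → 6/10 unlike.
Row 3: P(3,0)–Q(3,1)≠ P(3,0)–Q(4,0)≠ Q(3,1)–P(3,2)≠ Q(3,1)–P(4,1)≠ P(3,2)–P(4,2)= Q(3,4)–P(3,5)≠ Q(3,4)–P(4,4)≠ P(3,5)–P(3,6)= P(3,5)–P(4,5)= P(3,6)–P(4,6)=  → 6/10 unlike.
Row 4: Q(4,0)–P(4,1)≠ P(4,1)–P(4,2)= P(4,2)–P(4,3)= P(4,3)–P(4,4)= P(4,4)–P(4,5)= P(4,5)–P(4,6)=  → 1/6 unlike.
Total adjacent occupied pairs: 41; unlike-type pairs: 21.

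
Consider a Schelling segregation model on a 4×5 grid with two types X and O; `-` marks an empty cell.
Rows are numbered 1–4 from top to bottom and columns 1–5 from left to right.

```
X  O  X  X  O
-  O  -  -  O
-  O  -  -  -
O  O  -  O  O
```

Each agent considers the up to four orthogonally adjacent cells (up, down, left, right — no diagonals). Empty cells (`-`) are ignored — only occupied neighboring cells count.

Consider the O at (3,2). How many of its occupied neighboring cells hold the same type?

2

Occupied neighbors of (3,2): (2,2)=O, (4,2)=O.
Same type (O): 2 of 2.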